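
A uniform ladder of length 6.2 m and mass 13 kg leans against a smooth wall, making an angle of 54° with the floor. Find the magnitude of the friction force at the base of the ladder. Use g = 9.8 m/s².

Sum moments about the foot of the ladder (the floor normal and friction both act there and drop out).
Ladder weight 13×9.8 = 127.4 N acts at 3.1 m along the ladder; its horizontal arm is 3.1·cos54° = 1.822 m → τ = 232.1 N·m clockwise.
Wall normal N acts horizontally at the top; its moment arm is the height L sinθ = 6.2·sin54° = 5.016 m, counterclockwise.
For rotational equilibrium, N × 5.016 = 232.1, so N = 46.3 N.
ΣFx = 0: friction at the foot balances the wall's push, so f = N_wall = 46.3 N.

f ≈ 46.3 N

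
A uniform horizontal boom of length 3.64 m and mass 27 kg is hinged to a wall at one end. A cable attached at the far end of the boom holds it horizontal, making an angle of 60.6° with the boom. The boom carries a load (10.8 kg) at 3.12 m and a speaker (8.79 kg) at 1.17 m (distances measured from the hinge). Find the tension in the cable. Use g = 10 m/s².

Taking torques about the hinge:
Beam weight: 27 × 10 = 270 N down at 1.82 m → arm 1.82 m, τ = 270 × 1.82 = 491.4 N·m clockwise.
Load: 10.8 × 10 = 108 N down at 3.12 m → arm 3.12 m, τ = 108 × 3.12 = 337 N·m clockwise.
Speaker: 8.79 × 10 = 87.9 N down at 1.17 m → arm 1.17 m, τ = 87.9 × 1.17 = 102.8 N·m clockwise.
Total clockwise load moment = 931.2 N·m.
The cable tension T acts at 3.64 m; only its component perpendicular to the boom, T sinθ, produces torque. sin 60.6° = 0.8712.
Στ = 0 ⇒ T × 3.64 × 0.8712 = 931.2 ⇒ T = 931.2 / 3.171 = 294 N.

T ≈ 294 N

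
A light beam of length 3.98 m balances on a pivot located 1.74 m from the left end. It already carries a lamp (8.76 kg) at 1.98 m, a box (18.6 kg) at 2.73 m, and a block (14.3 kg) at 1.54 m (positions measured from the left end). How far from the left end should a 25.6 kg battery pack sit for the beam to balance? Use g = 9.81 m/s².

Choose the pivot (at 1.74 m from the left end) as the axis so the support reaction has zero arm there.
Lamp: 8.76 × 9.81 = 85.94 N down at 1.98 m → arm 0.24 m, τ = 85.94 × 0.24 = 20.63 N·m clockwise.
Box: 18.6 × 9.81 = 182.5 N down at 2.73 m → arm 0.99 m, τ = 182.5 × 0.99 = 180.7 N·m clockwise.
Block: 14.3 × 9.81 = 140.3 N down at 1.54 m → arm 0.2 m, τ = 140.3 × 0.2 = 28.06 N·m counterclockwise.
Net moment of existing loads = 173.3 N·m clockwise.
The battery pack weighs 25.6 × 9.81 = 251.1 N and must supply an equal counterclockwise moment, so its lever arm about the pivot is 173.3 / 251.1 = 0.69 m.
That puts it at 1.74 − 0.69 = 1.05 m from the left end.

x ≈ 1.05 m from the left end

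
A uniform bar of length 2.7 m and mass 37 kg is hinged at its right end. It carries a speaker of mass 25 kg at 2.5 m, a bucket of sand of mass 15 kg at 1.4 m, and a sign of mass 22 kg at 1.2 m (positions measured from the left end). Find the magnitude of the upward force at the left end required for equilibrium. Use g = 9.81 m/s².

About the right end:
Beam weight: 37 × 9.81 = 363 N down at 1.35 m → arm 1.35 m, τ = 363 × 1.35 = 490.1 N·m counterclockwise.
Speaker: 25 × 9.81 = 245.2 N down at 2.5 m → arm 0.2 m, τ = 245.2 × 0.2 = 49.04 N·m counterclockwise.
Bucket of sand: 15 × 9.81 = 147.2 N down at 1.4 m → arm 1.3 m, τ = 147.2 × 1.3 = 191.4 N·m counterclockwise.
Sign: 22 × 9.81 = 215.8 N down at 1.2 m → arm 1.5 m, τ = 215.8 × 1.5 = 323.7 N·m counterclockwise.
Net moment of the loads = 1054 N·m counterclockwise.
The upward force F acts at the left end, arm 2.7 m, giving F × 2.7 clockwise.
Setting net torque to zero: F × 2.7 = 1054 → F = 1054 / 2.7 = 390 N.

F ≈ 390 N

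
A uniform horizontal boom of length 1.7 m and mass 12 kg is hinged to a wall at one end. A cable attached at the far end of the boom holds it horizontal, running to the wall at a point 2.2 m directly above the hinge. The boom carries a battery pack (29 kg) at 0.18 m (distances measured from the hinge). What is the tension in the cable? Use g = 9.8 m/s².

T ≈ 112 N

Sum moments about the hinge (the unknown hinge reaction has zero arm there).
Beam weight: 12 × 9.8 = 117.6 N down at 0.85 m → arm 0.85 m, τ = 117.6 × 0.85 = 99.96 N·m clockwise.
Battery pack: 29 × 9.8 = 284.2 N down at 0.18 m → arm 0.18 m, τ = 284.2 × 0.18 = 51.16 N·m clockwise.
Total clockwise load moment = 151.1 N·m.
The cable tension T acts at 1.7 m; only its component perpendicular to the boom, T sinθ, produces torque. sinθ = h/√(h²+d²) = 2.2/√(2.2²+1.7²) = 0.7913.
For rotational equilibrium, T × 1.7 × 0.7913 = 151.1, so T = 151.1 / 1.345 = 112 N.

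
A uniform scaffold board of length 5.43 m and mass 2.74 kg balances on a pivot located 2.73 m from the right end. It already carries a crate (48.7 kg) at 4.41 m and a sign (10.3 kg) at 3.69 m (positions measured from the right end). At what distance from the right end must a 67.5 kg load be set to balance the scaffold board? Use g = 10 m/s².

Sum moments about the pivot (at 2.73 m from the right end) (the support reaction has zero arm there).
Beam weight: 2.74 × 10 = 27.4 N down at 2.715 m → arm 0.015 m, τ = 27.4 × 0.015 = 0.411 N·m clockwise.
Crate: 48.7 × 10 = 487 N down at 4.41 m → arm 1.68 m, τ = 487 × 1.68 = 818.2 N·m counterclockwise.
Sign: 10.3 × 10 = 103 N down at 3.69 m → arm 0.96 m, τ = 103 × 0.96 = 98.88 N·m counterclockwise.
Net moment of existing loads = 916.7 N·m counterclockwise.
The load weighs 67.5 × 10 = 675 N and must supply an equal clockwise moment, so its lever arm about the pivot is 916.7 / 675 = 1.36 m.
That puts it at 2.73 − 1.36 = 1.37 m from the right end.

x ≈ 1.37 m from the right end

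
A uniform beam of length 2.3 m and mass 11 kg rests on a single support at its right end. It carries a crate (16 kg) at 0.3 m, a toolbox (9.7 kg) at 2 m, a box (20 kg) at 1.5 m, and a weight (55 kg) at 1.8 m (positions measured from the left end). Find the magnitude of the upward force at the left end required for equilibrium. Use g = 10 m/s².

F ≈ 396 N

Take moments about the right end.
Beam weight: 11 × 10 = 110 N down at 1.15 m → arm 1.15 m, τ = 110 × 1.15 = 126.5 N·m counterclockwise.
Crate: 16 × 10 = 160 N down at 0.3 m → arm 2 m, τ = 160 × 2 = 320 N·m counterclockwise.
Toolbox: 9.7 × 10 = 97 N down at 2 m → arm 0.3 m, τ = 97 × 0.3 = 29.1 N·m counterclockwise.
Box: 20 × 10 = 200 N down at 1.5 m → arm 0.8 m, τ = 200 × 0.8 = 160 N·m counterclockwise.
Weight: 55 × 10 = 550 N down at 1.8 m → arm 0.5 m, τ = 550 × 0.5 = 275 N·m counterclockwise.
Net moment of the loads = 910.6 N·m counterclockwise.
The upward force F acts at the left end, arm 2.3 m, giving F × 2.3 clockwise.
Setting net torque to zero: F × 2.3 = 910.6 → F = 910.6 / 2.3 = 396 N.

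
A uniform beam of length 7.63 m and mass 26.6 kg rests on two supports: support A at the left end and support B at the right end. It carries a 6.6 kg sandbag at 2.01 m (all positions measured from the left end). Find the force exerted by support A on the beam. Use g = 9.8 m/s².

Taking torques about support B:
Beam weight: 26.6 × 9.8 = 260.7 N down at 3.815 m → arm 3.815 m, τ = 260.7 × 3.815 = 994.6 N·m counterclockwise.
Sandbag: 6.6 × 9.8 = 64.68 N down at 2.01 m → arm 5.62 m, τ = 64.68 × 5.62 = 363.5 N·m counterclockwise.
Net load moment about support B = 1358 N·m counterclockwise.
Reaction R at support A is upward at 0 m, arm 7.63 m → moment R × 7.63 clockwise.
Setting net torque to zero: R × 7.63 = 1358 → R = 178 N.

R_A ≈ 178 N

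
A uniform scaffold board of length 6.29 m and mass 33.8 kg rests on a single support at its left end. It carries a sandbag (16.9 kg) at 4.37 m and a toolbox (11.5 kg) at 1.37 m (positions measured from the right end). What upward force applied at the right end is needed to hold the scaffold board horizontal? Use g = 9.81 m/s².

F ≈ 305 N

Take moments about the left end.
Beam weight: 33.8 × 9.81 = 331.6 N down at 3.145 m → arm 3.145 m, τ = 331.6 × 3.145 = 1043 N·m clockwise.
Sandbag: 16.9 × 9.81 = 165.8 N down at 4.37 m → arm 1.92 m, τ = 165.8 × 1.92 = 318.3 N·m clockwise.
Toolbox: 11.5 × 9.81 = 112.8 N down at 1.37 m → arm 4.92 m, τ = 112.8 × 4.92 = 555 N·m clockwise.
Net moment of the loads = 1916 N·m clockwise.
The upward force F acts at the right end, arm 6.29 m, giving F × 6.29 counterclockwise.
Στ = 0 ⇒ F × 6.29 = 1916 ⇒ F = 1916 / 6.29 = 305 N.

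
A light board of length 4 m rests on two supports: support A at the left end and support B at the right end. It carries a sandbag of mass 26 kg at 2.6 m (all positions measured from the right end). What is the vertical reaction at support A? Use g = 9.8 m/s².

R_A ≈ 166 N

Taking torques about support B:
Sandbag: 26 × 9.8 = 254.8 N down at 2.6 m → arm 2.6 m, τ = 254.8 × 2.6 = 662.5 N·m counterclockwise.
Net load moment about support B = 662.5 N·m counterclockwise.
Reaction R at support A is upward at 4 m, arm 4 m → moment R × 4 clockwise.
Setting net torque to zero: R × 4 = 662.5 → R = 166 N.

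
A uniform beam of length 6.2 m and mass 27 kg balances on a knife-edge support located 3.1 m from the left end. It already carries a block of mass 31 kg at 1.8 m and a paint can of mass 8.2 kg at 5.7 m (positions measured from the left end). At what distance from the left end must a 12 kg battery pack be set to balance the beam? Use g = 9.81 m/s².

Taking torques about the knife-edge support (at 3.1 m from the left end):
Beam weight: acts at the knife-edge support, moment arm 0 → no torque.
Block: 31 × 9.81 = 304.1 N down at 1.8 m → arm 1.3 m, τ = 304.1 × 1.3 = 395.3 N·m counterclockwise.
Paint can: 8.2 × 9.81 = 80.44 N down at 5.7 m → arm 2.6 m, τ = 80.44 × 2.6 = 209.1 N·m clockwise.
Net moment of existing loads = 186.2 N·m counterclockwise.
The battery pack weighs 12 × 9.81 = 117.7 N and must supply an equal clockwise moment, so its lever arm about the knife-edge support is 186.2 / 117.7 = 1.58 m.
That puts it at 3.1 + 1.58 = 4.68 m from the left end.

x ≈ 4.68 m from the left end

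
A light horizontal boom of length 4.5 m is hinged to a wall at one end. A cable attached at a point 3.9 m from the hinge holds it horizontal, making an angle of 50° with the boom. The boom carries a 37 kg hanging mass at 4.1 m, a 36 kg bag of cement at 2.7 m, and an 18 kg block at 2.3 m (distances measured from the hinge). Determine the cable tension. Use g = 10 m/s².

Taking torques about the hinge:
Hanging mass: 37 × 10 = 370 N down at 4.1 m → arm 4.1 m, τ = 370 × 4.1 = 1517 N·m clockwise.
Bag of cement: 36 × 10 = 360 N down at 2.7 m → arm 2.7 m, τ = 360 × 2.7 = 972 N·m clockwise.
Block: 18 × 10 = 180 N down at 2.3 m → arm 2.3 m, τ = 180 × 2.3 = 414 N·m clockwise.
Total clockwise load moment = 2903 N·m.
The cable tension T acts at 3.9 m; only its component perpendicular to the boom, T sinθ, produces torque. sin 50° = 0.766.
Balancing moments: T × 3.9 × 0.766 = 2903, giving T = 2903 / 2.987 = 972 N.

T ≈ 972 N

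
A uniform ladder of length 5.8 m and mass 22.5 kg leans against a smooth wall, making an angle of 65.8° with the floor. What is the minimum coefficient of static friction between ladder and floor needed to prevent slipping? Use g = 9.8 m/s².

μ_min ≈ 0.225

Choose the foot of the ladder as the axis so the floor normal and friction both act there and drop out.
Ladder weight 22.5×9.8 = 220.5 N acts at 2.9 m along the ladder; its horizontal arm is 2.9·cos65.8° = 1.189 m → τ = 262.2 N·m clockwise.
Wall normal N acts horizontally at the top; its moment arm is the height L sinθ = 5.8·sin65.8° = 5.29 m, counterclockwise.
Balancing moments: N × 5.29 = 262.2, giving N = 49.57 N.
ΣFx = 0 ⇒ f = N_wall = 49.57 N. ΣFy = 0 ⇒ N_floor = 220.5 N.
μ_min = f / N_floor = 49.57 / 220.5 = 0.225.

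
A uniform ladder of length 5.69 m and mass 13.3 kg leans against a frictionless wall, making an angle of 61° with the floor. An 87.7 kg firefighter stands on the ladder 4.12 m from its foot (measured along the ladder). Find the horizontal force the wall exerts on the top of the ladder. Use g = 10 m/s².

About the foot of the ladder:
Ladder weight 13.3×10 = 133 N acts at 2.845 m along the ladder; its horizontal arm is 2.845·cos61° = 1.379 m → τ = 183.4 N·m clockwise.
Firefighter: 87.7×10 = 877 N at 4.12 m → arm 1.997 m → τ = 1751 N·m clockwise.
Wall normal N acts horizontally at the top; its moment arm is the height L sinθ = 5.69·sin61° = 4.977 m, counterclockwise.
For rotational equilibrium, N × 4.977 = 1934, so N = 389 N.

N_wall ≈ 389 N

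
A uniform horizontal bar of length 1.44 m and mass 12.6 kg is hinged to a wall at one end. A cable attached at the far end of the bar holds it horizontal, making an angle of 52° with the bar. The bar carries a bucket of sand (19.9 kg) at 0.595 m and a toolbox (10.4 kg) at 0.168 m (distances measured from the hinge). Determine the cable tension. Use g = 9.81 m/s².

Sum moments about the hinge (the unknown hinge reaction has zero arm there).
Beam weight: 12.6 × 9.81 = 123.6 N down at 0.72 m → arm 0.72 m, τ = 123.6 × 0.72 = 88.99 N·m clockwise.
Bucket of sand: 19.9 × 9.81 = 195.2 N down at 0.595 m → arm 0.595 m, τ = 195.2 × 0.595 = 116.1 N·m clockwise.
Toolbox: 10.4 × 9.81 = 102 N down at 0.168 m → arm 0.168 m, τ = 102 × 0.168 = 17.14 N·m clockwise.
Total clockwise load moment = 222.2 N·m.
The cable tension T acts at 1.44 m; only its component perpendicular to the bar, T sinθ, produces torque. sin 52° = 0.788.
For rotational equilibrium, T × 1.44 × 0.788 = 222.2, so T = 222.2 / 1.135 = 196 N.

T ≈ 196 N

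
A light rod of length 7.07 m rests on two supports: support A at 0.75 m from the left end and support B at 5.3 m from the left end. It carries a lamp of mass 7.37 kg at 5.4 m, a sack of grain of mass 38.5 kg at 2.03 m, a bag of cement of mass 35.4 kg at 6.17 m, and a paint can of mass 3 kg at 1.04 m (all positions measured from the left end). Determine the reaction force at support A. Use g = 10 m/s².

R_A ≈ 235 N

Taking torques about support B:
Lamp: 7.37 × 10 = 73.7 N down at 5.4 m → arm 0.1 m, τ = 73.7 × 0.1 = 7.37 N·m clockwise.
Sack of grain: 38.5 × 10 = 385 N down at 2.03 m → arm 3.27 m, τ = 385 × 3.27 = 1259 N·m counterclockwise.
Bag of cement: 35.4 × 10 = 354 N down at 6.17 m → arm 0.87 m, τ = 354 × 0.87 = 308 N·m clockwise.
Paint can: 3 × 10 = 30 N down at 1.04 m → arm 4.26 m, τ = 30 × 4.26 = 127.8 N·m counterclockwise.
Net load moment about support B = 1071 N·m counterclockwise.
Reaction R at support A is upward at 0.75 m, arm 4.55 m → moment R × 4.55 clockwise.
Balancing moments: R × 4.55 = 1071, giving R = 235 N.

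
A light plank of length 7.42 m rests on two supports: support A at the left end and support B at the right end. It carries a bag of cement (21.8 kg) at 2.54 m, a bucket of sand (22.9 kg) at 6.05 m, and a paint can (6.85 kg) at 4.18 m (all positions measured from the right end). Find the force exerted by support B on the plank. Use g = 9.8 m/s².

Taking torques about support A:
Bag of cement: 21.8 × 9.8 = 213.6 N down at 2.54 m → arm 4.88 m, τ = 213.6 × 4.88 = 1042 N·m clockwise.
Bucket of sand: 22.9 × 9.8 = 224.4 N down at 6.05 m → arm 1.37 m, τ = 224.4 × 1.37 = 307.4 N·m clockwise.
Paint can: 6.85 × 9.8 = 67.13 N down at 4.18 m → arm 3.24 m, τ = 67.13 × 3.24 = 217.5 N·m clockwise.
Net load moment about support A = 1567 N·m clockwise.
Reaction R at support B is upward at 0 m, arm 7.42 m → moment R × 7.42 counterclockwise.
Setting net torque to zero: R × 7.42 = 1567 → R = 211 N.

R_B ≈ 211 N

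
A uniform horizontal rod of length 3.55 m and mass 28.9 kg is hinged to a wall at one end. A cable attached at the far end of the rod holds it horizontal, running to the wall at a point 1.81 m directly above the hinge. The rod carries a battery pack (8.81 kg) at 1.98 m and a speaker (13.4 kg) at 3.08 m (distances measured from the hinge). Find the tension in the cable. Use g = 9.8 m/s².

T ≈ 669 N

Sum moments about the hinge (the unknown hinge reaction has zero arm there).
Beam weight: 28.9 × 9.8 = 283.2 N down at 1.775 m → arm 1.775 m, τ = 283.2 × 1.775 = 502.7 N·m clockwise.
Battery pack: 8.81 × 9.8 = 86.34 N down at 1.98 m → arm 1.98 m, τ = 86.34 × 1.98 = 171 N·m clockwise.
Speaker: 13.4 × 9.8 = 131.3 N down at 3.08 m → arm 3.08 m, τ = 131.3 × 3.08 = 404.4 N·m clockwise.
Total clockwise load moment = 1078 N·m.
The cable tension T acts at 3.55 m; only its component perpendicular to the rod, T sinθ, produces torque. sinθ = h/√(h²+d²) = 1.81/√(1.81²+3.55²) = 0.4542.
Balancing moments: T × 3.55 × 0.4542 = 1078, giving T = 1078 / 1.612 = 669 N.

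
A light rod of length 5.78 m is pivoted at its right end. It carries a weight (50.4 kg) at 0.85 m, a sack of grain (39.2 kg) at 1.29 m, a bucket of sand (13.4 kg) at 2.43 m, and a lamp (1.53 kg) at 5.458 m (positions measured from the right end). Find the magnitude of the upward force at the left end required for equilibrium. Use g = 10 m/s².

Sum moments about the right end (the unknown pivot reaction has zero arm there).
Weight: 50.4 × 10 = 504 N down at 0.85 m → arm 0.85 m, τ = 504 × 0.85 = 428.4 N·m counterclockwise.
Sack of grain: 39.2 × 10 = 392 N down at 1.29 m → arm 1.29 m, τ = 392 × 1.29 = 505.7 N·m counterclockwise.
Bucket of sand: 13.4 × 10 = 134 N down at 2.43 m → arm 2.43 m, τ = 134 × 2.43 = 325.6 N·m counterclockwise.
Lamp: 1.53 × 10 = 15.3 N down at 5.458 m → arm 5.458 m, τ = 15.3 × 5.458 = 83.51 N·m counterclockwise.
Net moment of the loads = 1343 N·m counterclockwise.
The upward force F acts at the left end, arm 5.78 m, giving F × 5.78 clockwise.
Balancing moments: F × 5.78 = 1343, giving F = 1343 / 5.78 = 232 N.

F ≈ 232 N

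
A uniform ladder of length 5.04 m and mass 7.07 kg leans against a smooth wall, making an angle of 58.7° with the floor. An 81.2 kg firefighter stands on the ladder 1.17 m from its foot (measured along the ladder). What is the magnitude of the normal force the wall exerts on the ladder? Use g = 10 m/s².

N_wall ≈ 136 N

Sum moments about the foot of the ladder (the floor normal and friction both act there and drop out).
Ladder weight 7.07×10 = 70.7 N acts at 2.52 m along the ladder; its horizontal arm is 2.52·cos58.7° = 1.309 m → τ = 92.55 N·m clockwise.
Firefighter: 81.2×10 = 812 N at 1.17 m → arm 0.6078 m → τ = 493.5 N·m clockwise.
Wall normal N acts horizontally at the top; its moment arm is the height L sinθ = 5.04·sin58.7° = 4.306 m, counterclockwise.
Setting net torque to zero: N × 4.306 = 586 → N = 136 N.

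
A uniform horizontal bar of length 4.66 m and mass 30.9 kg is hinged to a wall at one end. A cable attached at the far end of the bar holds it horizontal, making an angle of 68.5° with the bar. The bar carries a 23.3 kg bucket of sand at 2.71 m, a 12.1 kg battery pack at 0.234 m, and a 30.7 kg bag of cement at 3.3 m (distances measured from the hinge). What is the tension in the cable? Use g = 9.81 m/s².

Take moments about the hinge.
Beam weight: 30.9 × 9.81 = 303.1 N down at 2.33 m → arm 2.33 m, τ = 303.1 × 2.33 = 706.2 N·m clockwise.
Bucket of sand: 23.3 × 9.81 = 228.6 N down at 2.71 m → arm 2.71 m, τ = 228.6 × 2.71 = 619.5 N·m clockwise.
Battery pack: 12.1 × 9.81 = 118.7 N down at 0.234 m → arm 0.234 m, τ = 118.7 × 0.234 = 27.78 N·m clockwise.
Bag of cement: 30.7 × 9.81 = 301.2 N down at 3.3 m → arm 3.3 m, τ = 301.2 × 3.3 = 994 N·m clockwise.
Total clockwise load moment = 2347 N·m.
The cable tension T acts at 4.66 m; only its component perpendicular to the bar, T sinθ, produces torque. sin 68.5° = 0.9304.
Balancing moments: T × 4.66 × 0.9304 = 2347, giving T = 2347 / 4.336 = 541 N.

T ≈ 541 N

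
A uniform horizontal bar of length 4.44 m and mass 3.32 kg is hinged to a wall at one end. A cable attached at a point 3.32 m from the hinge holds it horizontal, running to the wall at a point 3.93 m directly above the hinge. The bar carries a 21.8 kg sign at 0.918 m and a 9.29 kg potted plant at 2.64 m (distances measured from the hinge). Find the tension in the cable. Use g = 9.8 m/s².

Taking torques about the hinge:
Beam weight: 3.32 × 9.8 = 32.54 N down at 2.22 m → arm 2.22 m, τ = 32.54 × 2.22 = 72.24 N·m clockwise.
Sign: 21.8 × 9.8 = 213.6 N down at 0.918 m → arm 0.918 m, τ = 213.6 × 0.918 = 196.1 N·m clockwise.
Potted plant: 9.29 × 9.8 = 91.04 N down at 2.64 m → arm 2.64 m, τ = 91.04 × 2.64 = 240.3 N·m clockwise.
Total clockwise load moment = 508.6 N·m.
The cable tension T acts at 3.32 m; only its component perpendicular to the bar, T sinθ, produces torque. sinθ = h/√(h²+d²) = 3.93/√(3.93²+3.32²) = 0.7639.
For rotational equilibrium, T × 3.32 × 0.7639 = 508.6, so T = 508.6 / 2.536 = 201 N.

T ≈ 201 N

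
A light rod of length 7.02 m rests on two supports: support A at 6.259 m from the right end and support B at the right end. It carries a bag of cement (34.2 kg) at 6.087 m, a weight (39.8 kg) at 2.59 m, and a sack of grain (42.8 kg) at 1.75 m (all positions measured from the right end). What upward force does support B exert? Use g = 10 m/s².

Sum moments about support A (its reaction then has zero moment arm).
Bag of cement: 34.2 × 10 = 342 N down at 6.087 m → arm 0.172 m, τ = 342 × 0.172 = 58.82 N·m clockwise.
Weight: 39.8 × 10 = 398 N down at 2.59 m → arm 3.669 m, τ = 398 × 3.669 = 1460 N·m clockwise.
Sack of grain: 42.8 × 10 = 428 N down at 1.75 m → arm 4.509 m, τ = 428 × 4.509 = 1930 N·m clockwise.
Net load moment about support A = 3449 N·m clockwise.
Reaction R at support B is upward at 0 m, arm 6.259 m → moment R × 6.259 counterclockwise.
Setting net torque to zero: R × 6.259 = 3449 → R = 551 N.

R_B ≈ 551 N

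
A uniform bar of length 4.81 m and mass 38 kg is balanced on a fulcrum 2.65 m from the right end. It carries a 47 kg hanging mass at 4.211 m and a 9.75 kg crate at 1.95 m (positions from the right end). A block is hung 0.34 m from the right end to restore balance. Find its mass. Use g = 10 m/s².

Take moments about the fulcrum (at 2.65 m from the right end).
Beam weight: 38 × 10 = 380 N down at 2.405 m → arm 0.245 m, τ = 380 × 0.245 = 93.1 N·m clockwise.
Hanging mass: 47 × 10 = 470 N down at 4.211 m → arm 1.561 m, τ = 470 × 1.561 = 733.7 N·m counterclockwise.
Crate: 9.75 × 10 = 97.5 N down at 1.95 m → arm 0.7 m, τ = 97.5 × 0.7 = 68.25 N·m clockwise.
Net moment of known loads = 572.4 N·m counterclockwise.
An unknown mass m at 0.34 m has arm 2.31 m; its moment is m·g·2.31 clockwise.
Balancing moments: m × 10 × 2.31 = 572.4, giving m = 572.4 / (10 × 2.31) = 24.8 kg.

m ≈ 24.8 kg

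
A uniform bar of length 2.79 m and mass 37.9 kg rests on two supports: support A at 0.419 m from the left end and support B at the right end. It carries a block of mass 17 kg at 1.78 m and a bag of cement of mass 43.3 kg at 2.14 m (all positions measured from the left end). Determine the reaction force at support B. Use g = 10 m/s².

Sum moments about support A (its reaction then has zero moment arm).
Beam weight: 37.9 × 10 = 379 N down at 1.395 m → arm 0.976 m, τ = 379 × 0.976 = 369.9 N·m clockwise.
Block: 17 × 10 = 170 N down at 1.78 m → arm 1.361 m, τ = 170 × 1.361 = 231.4 N·m clockwise.
Bag of cement: 43.3 × 10 = 433 N down at 2.14 m → arm 1.721 m, τ = 433 × 1.721 = 745.2 N·m clockwise.
Net load moment about support A = 1346 N·m clockwise.
Reaction R at support B is upward at 2.79 m, arm 2.371 m → moment R × 2.371 counterclockwise.
Balancing moments: R × 2.371 = 1346, giving R = 568 N.

R_B ≈ 568 N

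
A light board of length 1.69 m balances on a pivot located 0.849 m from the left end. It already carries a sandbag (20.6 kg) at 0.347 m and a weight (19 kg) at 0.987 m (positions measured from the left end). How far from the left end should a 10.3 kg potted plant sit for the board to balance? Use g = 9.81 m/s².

x ≈ 1.6 m from the left end

Take moments about the pivot (at 0.849 m from the left end).
Sandbag: 20.6 × 9.81 = 202.1 N down at 0.347 m → arm 0.502 m, τ = 202.1 × 0.502 = 101.5 N·m counterclockwise.
Weight: 19 × 9.81 = 186.4 N down at 0.987 m → arm 0.138 m, τ = 186.4 × 0.138 = 25.72 N·m clockwise.
Net moment of existing loads = 75.78 N·m counterclockwise.
The potted plant weighs 10.3 × 9.81 = 101 N and must supply an equal clockwise moment, so its lever arm about the pivot is 75.78 / 101 = 0.75 m.
That puts it at 0.849 + 0.75 = 1.6 m from the left end.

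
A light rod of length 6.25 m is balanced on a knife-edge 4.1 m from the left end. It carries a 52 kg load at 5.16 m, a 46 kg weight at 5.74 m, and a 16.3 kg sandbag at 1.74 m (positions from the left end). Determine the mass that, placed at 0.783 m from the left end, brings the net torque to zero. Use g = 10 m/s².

Sum moments about the knife-edge (at 4.1 m from the left end) (the support reaction has zero arm there).
Load: 52 × 10 = 520 N down at 5.16 m → arm 1.06 m, τ = 520 × 1.06 = 551.2 N·m clockwise.
Weight: 46 × 10 = 460 N down at 5.74 m → arm 1.64 m, τ = 460 × 1.64 = 754.4 N·m clockwise.
Sandbag: 16.3 × 10 = 163 N down at 1.74 m → arm 2.36 m, τ = 163 × 2.36 = 384.7 N·m counterclockwise.
Net moment of known loads = 920.9 N·m clockwise.
An unknown mass m at 0.783 m has arm 3.317 m; its moment is m·g·3.317 counterclockwise.
Στ = 0 ⇒ m × 10 × 3.317 = 920.9 ⇒ m = 920.9 / (10 × 3.317) = 27.8 kg.

m ≈ 27.8 kg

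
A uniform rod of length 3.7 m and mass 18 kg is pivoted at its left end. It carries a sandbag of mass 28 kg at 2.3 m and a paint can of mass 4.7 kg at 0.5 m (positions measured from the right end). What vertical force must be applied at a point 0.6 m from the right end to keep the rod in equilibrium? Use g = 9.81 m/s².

Choose the left end as the axis so the unknown pivot reaction has zero arm there.
Beam weight: 18 × 9.81 = 176.6 N down at 1.85 m → arm 1.85 m, τ = 176.6 × 1.85 = 326.7 N·m clockwise.
Sandbag: 28 × 9.81 = 274.7 N down at 2.3 m → arm 1.4 m, τ = 274.7 × 1.4 = 384.6 N·m clockwise.
Paint can: 4.7 × 9.81 = 46.11 N down at 0.5 m → arm 3.2 m, τ = 46.11 × 3.2 = 147.6 N·m clockwise.
Net moment of the loads = 858.9 N·m clockwise.
The upward force F acts at a point 0.6 m from the right end, arm 3.1 m, giving F × 3.1 counterclockwise.
Στ = 0 ⇒ F × 3.1 = 858.9 ⇒ F = 858.9 / 3.1 = 277 N.

F ≈ 277 N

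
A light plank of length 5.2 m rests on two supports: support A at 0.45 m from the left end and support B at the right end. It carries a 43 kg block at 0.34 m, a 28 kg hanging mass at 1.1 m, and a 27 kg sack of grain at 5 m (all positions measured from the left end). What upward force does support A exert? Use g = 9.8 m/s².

About support B:
Block: 43 × 9.8 = 421.4 N down at 0.34 m → arm 4.86 m, τ = 421.4 × 4.86 = 2048 N·m counterclockwise.
Hanging mass: 28 × 9.8 = 274.4 N down at 1.1 m → arm 4.1 m, τ = 274.4 × 4.1 = 1125 N·m counterclockwise.
Sack of grain: 27 × 9.8 = 264.6 N down at 5 m → arm 0.2 m, τ = 264.6 × 0.2 = 52.92 N·m counterclockwise.
Net load moment about support B = 3226 N·m counterclockwise.
Reaction R at support A is upward at 0.45 m, arm 4.75 m → moment R × 4.75 clockwise.
Balancing moments: R × 4.75 = 3226, giving R = 679 N.

R_A ≈ 679 N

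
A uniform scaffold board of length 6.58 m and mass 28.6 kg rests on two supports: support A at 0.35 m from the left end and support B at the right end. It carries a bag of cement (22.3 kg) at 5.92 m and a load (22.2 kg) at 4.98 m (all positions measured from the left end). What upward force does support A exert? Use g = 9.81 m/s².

Taking torques about support B:
Beam weight: 28.6 × 9.81 = 280.6 N down at 3.29 m → arm 3.29 m, τ = 280.6 × 3.29 = 923.2 N·m counterclockwise.
Bag of cement: 22.3 × 9.81 = 218.8 N down at 5.92 m → arm 0.66 m, τ = 218.8 × 0.66 = 144.4 N·m counterclockwise.
Load: 22.2 × 9.81 = 217.8 N down at 4.98 m → arm 1.6 m, τ = 217.8 × 1.6 = 348.5 N·m counterclockwise.
Net load moment about support B = 1416 N·m counterclockwise.
Reaction R at support A is upward at 0.35 m, arm 6.23 m → moment R × 6.23 clockwise.
Στ = 0 ⇒ R × 6.23 = 1416 ⇒ R = 227 N.

R_A ≈ 227 N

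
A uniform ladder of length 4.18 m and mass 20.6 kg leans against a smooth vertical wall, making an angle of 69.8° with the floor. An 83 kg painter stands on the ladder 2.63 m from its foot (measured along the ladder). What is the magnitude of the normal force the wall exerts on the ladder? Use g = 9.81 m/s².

N_wall ≈ 226 N

Sum moments about the foot of the ladder (the floor normal and friction both act there and drop out).
Ladder weight 20.6×9.81 = 202.1 N acts at 2.09 m along the ladder; its horizontal arm is 2.09·cos69.8° = 0.7217 m → τ = 145.9 N·m clockwise.
Painter: 83×9.81 = 814.2 N at 2.63 m → arm 0.9081 m → τ = 739.4 N·m clockwise.
Wall normal N acts horizontally at the top; its moment arm is the height L sinθ = 4.18·sin69.8° = 3.923 m, counterclockwise.
Balancing moments: N × 3.923 = 885.3, giving N = 226 N.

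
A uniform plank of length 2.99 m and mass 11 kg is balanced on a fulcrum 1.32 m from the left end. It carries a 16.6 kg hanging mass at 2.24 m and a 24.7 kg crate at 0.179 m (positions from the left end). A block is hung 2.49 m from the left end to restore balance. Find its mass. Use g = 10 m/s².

About the fulcrum (at 1.32 m from the left end):
Beam weight: 11 × 10 = 110 N down at 1.495 m → arm 0.175 m, τ = 110 × 0.175 = 19.25 N·m clockwise.
Hanging mass: 16.6 × 10 = 166 N down at 2.24 m → arm 0.92 m, τ = 166 × 0.92 = 152.7 N·m clockwise.
Crate: 24.7 × 10 = 247 N down at 0.179 m → arm 1.141 m, τ = 247 × 1.141 = 281.8 N·m counterclockwise.
Net moment of known loads = 109.9 N·m counterclockwise.
An unknown mass m at 2.49 m has arm 1.17 m; its moment is m·g·1.17 clockwise.
Setting net torque to zero: m × 10 × 1.17 = 109.9 → m = 109.9 / (10 × 1.17) = 9.39 kg.

m ≈ 9.39 kg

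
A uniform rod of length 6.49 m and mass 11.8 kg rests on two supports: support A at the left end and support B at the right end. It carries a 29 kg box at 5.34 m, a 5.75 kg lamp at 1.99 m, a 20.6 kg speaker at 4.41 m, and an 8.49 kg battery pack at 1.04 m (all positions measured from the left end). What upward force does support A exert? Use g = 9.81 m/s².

Choose support B as the axis so its reaction then has zero moment arm.
Beam weight: 11.8 × 9.81 = 115.8 N down at 3.245 m → arm 3.245 m, τ = 115.8 × 3.245 = 375.8 N·m counterclockwise.
Box: 29 × 9.81 = 284.5 N down at 5.34 m → arm 1.15 m, τ = 284.5 × 1.15 = 327.2 N·m counterclockwise.
Lamp: 5.75 × 9.81 = 56.41 N down at 1.99 m → arm 4.5 m, τ = 56.41 × 4.5 = 253.8 N·m counterclockwise.
Speaker: 20.6 × 9.81 = 202.1 N down at 4.41 m → arm 2.08 m, τ = 202.1 × 2.08 = 420.4 N·m counterclockwise.
Battery pack: 8.49 × 9.81 = 83.29 N down at 1.04 m → arm 5.45 m, τ = 83.29 × 5.45 = 453.9 N·m counterclockwise.
Net load moment about support B = 1831 N·m counterclockwise.
Reaction R at support A is upward at 0 m, arm 6.49 m → moment R × 6.49 clockwise.
Στ = 0 ⇒ R × 6.49 = 1831 ⇒ R = 282 N.

R_A ≈ 282 N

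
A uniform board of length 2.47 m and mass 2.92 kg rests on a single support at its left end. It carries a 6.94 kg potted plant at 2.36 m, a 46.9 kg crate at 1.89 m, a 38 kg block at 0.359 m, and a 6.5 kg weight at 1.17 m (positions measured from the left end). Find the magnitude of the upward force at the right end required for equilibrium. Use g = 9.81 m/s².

F ≈ 516 N

Taking torques about the left end:
Beam weight: 2.92 × 9.81 = 28.65 N down at 1.235 m → arm 1.235 m, τ = 28.65 × 1.235 = 35.38 N·m clockwise.
Potted plant: 6.94 × 9.81 = 68.08 N down at 2.36 m → arm 2.36 m, τ = 68.08 × 2.36 = 160.7 N·m clockwise.
Crate: 46.9 × 9.81 = 460.1 N down at 1.89 m → arm 1.89 m, τ = 460.1 × 1.89 = 869.6 N·m clockwise.
Block: 38 × 9.81 = 372.8 N down at 0.359 m → arm 0.359 m, τ = 372.8 × 0.359 = 133.8 N·m clockwise.
Weight: 6.5 × 9.81 = 63.77 N down at 1.17 m → arm 1.17 m, τ = 63.77 × 1.17 = 74.61 N·m clockwise.
Net moment of the loads = 1274 N·m clockwise.
The upward force F acts at the right end, arm 2.47 m, giving F × 2.47 counterclockwise.
Στ = 0 ⇒ F × 2.47 = 1274 ⇒ F = 1274 / 2.47 = 516 N.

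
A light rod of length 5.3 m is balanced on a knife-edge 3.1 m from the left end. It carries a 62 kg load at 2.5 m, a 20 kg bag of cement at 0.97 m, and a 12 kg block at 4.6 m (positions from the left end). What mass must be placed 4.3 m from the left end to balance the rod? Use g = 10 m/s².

m ≈ 51.5 kg

Choose the knife-edge (at 3.1 m from the left end) as the axis so the support reaction has zero arm there.
Load: 62 × 10 = 620 N down at 2.5 m → arm 0.6 m, τ = 620 × 0.6 = 372 N·m counterclockwise.
Bag of cement: 20 × 10 = 200 N down at 0.97 m → arm 2.13 m, τ = 200 × 2.13 = 426 N·m counterclockwise.
Block: 12 × 10 = 120 N down at 4.6 m → arm 1.5 m, τ = 120 × 1.5 = 180 N·m clockwise.
Net moment of known loads = 618 N·m counterclockwise.
An unknown mass m at 4.3 m has arm 1.2 m; its moment is m·g·1.2 clockwise.
Setting net torque to zero: m × 10 × 1.2 = 618 → m = 618 / (10 × 1.2) = 51.5 kg.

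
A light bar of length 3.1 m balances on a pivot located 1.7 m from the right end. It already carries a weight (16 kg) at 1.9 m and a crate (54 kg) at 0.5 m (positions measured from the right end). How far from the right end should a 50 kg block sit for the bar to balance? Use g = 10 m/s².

Take moments about the pivot (at 1.7 m from the right end).
Weight: 16 × 10 = 160 N down at 1.9 m → arm 0.2 m, τ = 160 × 0.2 = 32 N·m counterclockwise.
Crate: 54 × 10 = 540 N down at 0.5 m → arm 1.2 m, τ = 540 × 1.2 = 648 N·m clockwise.
Net moment of existing loads = 616 N·m clockwise.
The block weighs 50 × 10 = 500 N and must supply an equal counterclockwise moment, so its lever arm about the pivot is 616 / 500 = 1.23 m.
That puts it at 1.7 + 1.23 = 2.93 m from the right end.

x ≈ 2.93 m from the right end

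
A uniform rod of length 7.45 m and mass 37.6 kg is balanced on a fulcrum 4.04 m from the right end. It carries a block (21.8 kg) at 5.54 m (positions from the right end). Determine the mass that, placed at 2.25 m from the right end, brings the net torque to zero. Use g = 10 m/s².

Choose the fulcrum (at 4.04 m from the right end) as the axis so the support reaction has zero arm there.
Beam weight: 37.6 × 10 = 376 N down at 3.725 m → arm 0.315 m, τ = 376 × 0.315 = 118.4 N·m clockwise.
Block: 21.8 × 10 = 218 N down at 5.54 m → arm 1.5 m, τ = 218 × 1.5 = 327 N·m counterclockwise.
Net moment of known loads = 208.6 N·m counterclockwise.
An unknown mass m at 2.25 m has arm 1.79 m; its moment is m·g·1.79 clockwise.
Balancing moments: m × 10 × 1.79 = 208.6, giving m = 208.6 / (10 × 1.79) = 11.7 kg.

m ≈ 11.7 kg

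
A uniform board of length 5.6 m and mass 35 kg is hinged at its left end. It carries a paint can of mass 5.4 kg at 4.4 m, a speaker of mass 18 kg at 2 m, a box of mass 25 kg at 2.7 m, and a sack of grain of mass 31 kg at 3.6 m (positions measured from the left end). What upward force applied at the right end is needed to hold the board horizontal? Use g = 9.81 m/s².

F ≈ 590 N

Take moments about the left end.
Beam weight: 35 × 9.81 = 343.4 N down at 2.8 m → arm 2.8 m, τ = 343.4 × 2.8 = 961.5 N·m clockwise.
Paint can: 5.4 × 9.81 = 52.97 N down at 4.4 m → arm 4.4 m, τ = 52.97 × 4.4 = 233.1 N·m clockwise.
Speaker: 18 × 9.81 = 176.6 N down at 2 m → arm 2 m, τ = 176.6 × 2 = 353.2 N·m clockwise.
Box: 25 × 9.81 = 245.2 N down at 2.7 m → arm 2.7 m, τ = 245.2 × 2.7 = 662 N·m clockwise.
Sack of grain: 31 × 9.81 = 304.1 N down at 3.6 m → arm 3.6 m, τ = 304.1 × 3.6 = 1095 N·m clockwise.
Net moment of the loads = 3305 N·m clockwise.
The upward force F acts at the right end, arm 5.6 m, giving F × 5.6 counterclockwise.
Balancing moments: F × 5.6 = 3305, giving F = 3305 / 5.6 = 590 N.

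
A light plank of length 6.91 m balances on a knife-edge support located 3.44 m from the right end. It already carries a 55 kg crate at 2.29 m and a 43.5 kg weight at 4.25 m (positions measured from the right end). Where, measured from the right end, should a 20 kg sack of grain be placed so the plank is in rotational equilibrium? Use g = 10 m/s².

About the knife-edge support (at 3.44 m from the right end):
Crate: 55 × 10 = 550 N down at 2.29 m → arm 1.15 m, τ = 550 × 1.15 = 632.5 N·m clockwise.
Weight: 43.5 × 10 = 435 N down at 4.25 m → arm 0.81 m, τ = 435 × 0.81 = 352.4 N·m counterclockwise.
Net moment of existing loads = 280.1 N·m clockwise.
The sack of grain weighs 20 × 10 = 200 N and must supply an equal counterclockwise moment, so its lever arm about the knife-edge support is 280.1 / 200 = 1.4 m.
That puts it at 3.44 + 1.4 = 4.84 m from the right end.

x ≈ 4.84 m from the right end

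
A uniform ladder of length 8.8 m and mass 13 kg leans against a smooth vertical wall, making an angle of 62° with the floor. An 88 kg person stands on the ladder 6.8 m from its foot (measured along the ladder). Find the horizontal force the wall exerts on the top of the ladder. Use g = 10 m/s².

Sum moments about the foot of the ladder (the floor normal and friction both act there and drop out).
Ladder weight 13×10 = 130 N acts at 4.4 m along the ladder; its horizontal arm is 4.4·cos62° = 2.066 m → τ = 268.6 N·m clockwise.
Person: 88×10 = 880 N at 6.8 m → arm 3.192 m → τ = 2809 N·m clockwise.
Wall normal N acts horizontally at the top; its moment arm is the height L sinθ = 8.8·sin62° = 7.77 m, counterclockwise.
For rotational equilibrium, N × 7.77 = 3078, so N = 396 N.

N_wall ≈ 396 N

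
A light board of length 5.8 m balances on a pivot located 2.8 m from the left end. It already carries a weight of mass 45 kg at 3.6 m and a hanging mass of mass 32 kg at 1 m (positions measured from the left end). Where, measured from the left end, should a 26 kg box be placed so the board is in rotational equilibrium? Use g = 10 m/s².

x ≈ 3.63 m from the left end

Take moments about the pivot (at 2.8 m from the left end).
Weight: 45 × 10 = 450 N down at 3.6 m → arm 0.8 m, τ = 450 × 0.8 = 360 N·m clockwise.
Hanging mass: 32 × 10 = 320 N down at 1 m → arm 1.8 m, τ = 320 × 1.8 = 576 N·m counterclockwise.
Net moment of existing loads = 216 N·m counterclockwise.
The box weighs 26 × 10 = 260 N and must supply an equal clockwise moment, so its lever arm about the pivot is 216 / 260 = 0.831 m.
That puts it at 2.8 + 0.831 = 3.63 m from the left end.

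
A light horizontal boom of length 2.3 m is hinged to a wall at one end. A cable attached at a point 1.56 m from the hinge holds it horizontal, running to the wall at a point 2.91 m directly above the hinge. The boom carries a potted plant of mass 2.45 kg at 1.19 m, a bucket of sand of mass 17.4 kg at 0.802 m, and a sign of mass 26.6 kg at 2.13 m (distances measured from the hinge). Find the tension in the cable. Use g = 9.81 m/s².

About the hinge:
Potted plant: 2.45 × 9.81 = 24.03 N down at 1.19 m → arm 1.19 m, τ = 24.03 × 1.19 = 28.6 N·m clockwise.
Bucket of sand: 17.4 × 9.81 = 170.7 N down at 0.802 m → arm 0.802 m, τ = 170.7 × 0.802 = 136.9 N·m clockwise.
Sign: 26.6 × 9.81 = 260.9 N down at 2.13 m → arm 2.13 m, τ = 260.9 × 2.13 = 555.7 N·m clockwise.
Total clockwise load moment = 721.2 N·m.
The cable tension T acts at 1.56 m; only its component perpendicular to the boom, T sinθ, produces torque. sinθ = h/√(h²+d²) = 2.91/√(2.91²+1.56²) = 0.8813.
Setting net torque to zero: T × 1.56 × 0.8813 = 721.2 → T = 721.2 / 1.375 = 525 N.

T ≈ 525 N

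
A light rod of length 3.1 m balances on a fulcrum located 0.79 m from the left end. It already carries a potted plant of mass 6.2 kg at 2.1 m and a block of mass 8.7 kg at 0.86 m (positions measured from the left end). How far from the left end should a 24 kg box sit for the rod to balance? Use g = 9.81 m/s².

x ≈ 0.426 m from the left end

Taking torques about the fulcrum (at 0.79 m from the left end):
Potted plant: 6.2 × 9.81 = 60.82 N down at 2.1 m → arm 1.31 m, τ = 60.82 × 1.31 = 79.67 N·m clockwise.
Block: 8.7 × 9.81 = 85.35 N down at 0.86 m → arm 0.07 m, τ = 85.35 × 0.07 = 5.974 N·m clockwise.
Net moment of existing loads = 85.64 N·m clockwise.
The box weighs 24 × 9.81 = 235.4 N and must supply an equal counterclockwise moment, so its lever arm about the fulcrum is 85.64 / 235.4 = 0.364 m.
That puts it at 0.79 − 0.364 = 0.426 m from the left end.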